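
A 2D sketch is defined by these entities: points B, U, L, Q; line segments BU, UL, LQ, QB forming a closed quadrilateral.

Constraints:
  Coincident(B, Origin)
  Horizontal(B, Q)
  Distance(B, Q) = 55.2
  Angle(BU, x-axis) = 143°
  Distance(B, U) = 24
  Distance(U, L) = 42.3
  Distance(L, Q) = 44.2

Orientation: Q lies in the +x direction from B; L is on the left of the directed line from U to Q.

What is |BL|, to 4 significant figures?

34.89

Checks: |UL| = 42.30 ✓; |LQ| = 44.20 ✓.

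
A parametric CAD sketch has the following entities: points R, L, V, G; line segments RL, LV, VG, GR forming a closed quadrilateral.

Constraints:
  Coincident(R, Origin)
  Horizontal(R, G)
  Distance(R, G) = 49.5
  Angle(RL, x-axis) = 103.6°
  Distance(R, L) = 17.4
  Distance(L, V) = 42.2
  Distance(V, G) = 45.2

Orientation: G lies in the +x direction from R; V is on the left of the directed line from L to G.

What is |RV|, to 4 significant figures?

51.15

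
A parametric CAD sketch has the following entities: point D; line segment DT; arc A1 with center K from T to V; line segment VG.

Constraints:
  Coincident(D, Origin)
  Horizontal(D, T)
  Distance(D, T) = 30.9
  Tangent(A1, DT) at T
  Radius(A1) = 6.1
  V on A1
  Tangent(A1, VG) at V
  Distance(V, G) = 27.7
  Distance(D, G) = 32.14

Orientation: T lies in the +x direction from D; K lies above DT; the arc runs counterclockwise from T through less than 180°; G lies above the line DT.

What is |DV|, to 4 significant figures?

36.51

D is at the origin; DT is horizontal with |DT| = 30.9 and T on the +x side, so T = (30.90, 0.000). The tangent condition forces KT to be normal to DT, so K = T + (0, 6.1) = (30.90, 6.100). Since KV ⟂ VG (tangency), |KG| = √(6.1² + 27.7²) = 28.36 regardless of where V sits on A1. So G lies on both circle(D, 32.14) and circle(K, 28.36); the above-DT intersection is G = (14.04, 28.91). V is the foot of the tangent from G: V = (34.91, 10.70).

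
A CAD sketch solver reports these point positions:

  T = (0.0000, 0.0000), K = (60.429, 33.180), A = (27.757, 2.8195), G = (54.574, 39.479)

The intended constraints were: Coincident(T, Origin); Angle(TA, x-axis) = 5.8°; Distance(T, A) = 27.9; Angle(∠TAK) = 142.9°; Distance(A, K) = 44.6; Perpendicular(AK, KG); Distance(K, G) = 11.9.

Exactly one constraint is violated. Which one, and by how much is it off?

Distance(K, G) = 11.9 — off by 3.30.

T = (0.00, 0.00) ✓; TA at 5.800° ✓; |TA| = 27.90 ✓; ∠TAK = 142.9° ✓; |AK| = 44.60 ✓; ∠(AK, KG) = 90.01° ✓; |KG| = 8.600 ✗.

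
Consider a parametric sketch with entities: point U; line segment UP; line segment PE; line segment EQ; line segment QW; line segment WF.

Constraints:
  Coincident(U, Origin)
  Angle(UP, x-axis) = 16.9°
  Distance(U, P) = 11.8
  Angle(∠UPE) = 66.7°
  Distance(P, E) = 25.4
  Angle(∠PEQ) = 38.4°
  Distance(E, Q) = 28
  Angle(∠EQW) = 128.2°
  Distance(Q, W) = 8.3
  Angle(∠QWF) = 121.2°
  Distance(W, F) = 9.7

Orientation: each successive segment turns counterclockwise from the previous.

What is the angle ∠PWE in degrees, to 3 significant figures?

46.1°

U is at the origin; UP runs at 16.9° with length 11.8, so P = (11.3, 3.43). ∠UPE = 66.7° gives PE at 130° from the x-axis; with |PE| = 25.4, E = (-5.10, 22.8). ∠PEQ = 38.4° gives EQ at -88.2° from the x-axis; with |EQ| = 28.0, Q = (-4.22, -5.16). ∠EQW = 128.2° gives QW at -36.4° from the x-axis; with |QW| = 8.3, W = (2.46, -10.1). Then cos ∠PWE = WP·WE / (|WP||WE|), giving 46.1°.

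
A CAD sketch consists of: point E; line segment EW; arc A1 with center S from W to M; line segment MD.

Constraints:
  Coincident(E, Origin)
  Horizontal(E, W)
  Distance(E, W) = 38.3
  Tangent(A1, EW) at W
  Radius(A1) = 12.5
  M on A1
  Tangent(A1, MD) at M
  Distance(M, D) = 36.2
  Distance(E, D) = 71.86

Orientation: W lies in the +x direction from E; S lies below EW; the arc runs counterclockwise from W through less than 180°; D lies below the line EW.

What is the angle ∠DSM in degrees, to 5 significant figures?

70.950°

Checks: |EW| = 38.30 ✓; |SM| = 12.50 ✓; ∠(SM, MD) = 90.00° ✓; |MD| = 36.20 ✓; |ED| = 71.86 ✓.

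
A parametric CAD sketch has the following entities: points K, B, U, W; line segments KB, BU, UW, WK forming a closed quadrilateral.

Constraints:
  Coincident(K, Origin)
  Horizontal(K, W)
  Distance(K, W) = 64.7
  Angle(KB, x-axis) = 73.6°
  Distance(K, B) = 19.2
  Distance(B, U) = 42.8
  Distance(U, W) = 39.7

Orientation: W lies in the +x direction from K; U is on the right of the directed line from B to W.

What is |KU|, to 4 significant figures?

33.76

K is at the origin; KW is horizontal with |KW| = 64.7 and W in +x, so W = (64.7, 0). KB runs at 73.6° with |KB| = 19.2, so B = (5.421, 18.42). U is determined by |BU| = 42.8 and |UW| = 39.7 together: it lies at the intersection of circle(B, 42.8) and circle(W, 39.7). With |BW| = 62.07, the foot of the radical line on BW is 33.10 from B and the perpendicular offset is √(42.8² − 33.10²) = 27.14. Taking the right-of-BW solution: U = (28.98, -17.32).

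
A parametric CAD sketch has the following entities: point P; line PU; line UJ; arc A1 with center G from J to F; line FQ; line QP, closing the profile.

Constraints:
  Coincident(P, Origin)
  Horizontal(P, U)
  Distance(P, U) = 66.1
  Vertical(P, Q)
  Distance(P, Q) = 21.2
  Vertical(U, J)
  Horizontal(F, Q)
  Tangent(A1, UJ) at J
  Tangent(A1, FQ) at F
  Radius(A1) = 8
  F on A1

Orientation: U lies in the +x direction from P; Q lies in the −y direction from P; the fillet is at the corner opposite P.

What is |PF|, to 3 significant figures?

61.8

P is at the origin; P and U share the same y with |PU| = 66.1 and U on the +x side, so U = (66.1, 0.00). P and Q share the same x with |PQ| = 21.2 and Q on the −y side, so Q = (0.00, -21.2). The virtual corner opposite P is at (66.1, -21.2). Tangency of A1 to UJ means the radius GJ is perpendicular to UJ and since A1 is tangent to FQ there, GF ⟂ FQ, with radius 8.0, so the center G sits 8.0 in from both sides at G = (58.1, -13.2). That places the tangent points at J = (66.1, -13.2) on UJ and F = (58.1, -21.2) on FQ. Then |PF| = |F − P| = 61.8.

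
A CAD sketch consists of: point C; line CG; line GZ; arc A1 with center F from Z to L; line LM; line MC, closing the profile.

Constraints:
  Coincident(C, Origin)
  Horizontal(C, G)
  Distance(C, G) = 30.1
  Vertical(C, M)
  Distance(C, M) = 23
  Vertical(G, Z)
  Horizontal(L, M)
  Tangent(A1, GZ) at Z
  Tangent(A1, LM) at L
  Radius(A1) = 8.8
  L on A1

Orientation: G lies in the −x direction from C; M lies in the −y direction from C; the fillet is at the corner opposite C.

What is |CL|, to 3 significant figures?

31.3

The virtual corner opposite C is at (-30.1, -23.0). Tangency of A1 to GZ means the radius FZ is perpendicular to GZ and the tangent condition forces FL to be normal to LM, with radius 8.8, so the center F sits 8.8 in from both sides at F = (-21.3, -14.2). That places the tangent points at Z = (-30.1, -14.2) on GZ and L = (-21.3, -23.0) on LM. Then |CL| = |L − C| = 31.3.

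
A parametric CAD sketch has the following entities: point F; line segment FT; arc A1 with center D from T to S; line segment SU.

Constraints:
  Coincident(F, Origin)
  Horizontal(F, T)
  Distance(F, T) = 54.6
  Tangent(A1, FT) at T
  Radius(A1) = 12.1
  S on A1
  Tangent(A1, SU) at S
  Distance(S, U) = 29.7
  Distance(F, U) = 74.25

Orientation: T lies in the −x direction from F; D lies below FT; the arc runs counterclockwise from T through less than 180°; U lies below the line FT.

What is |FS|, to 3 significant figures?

68.0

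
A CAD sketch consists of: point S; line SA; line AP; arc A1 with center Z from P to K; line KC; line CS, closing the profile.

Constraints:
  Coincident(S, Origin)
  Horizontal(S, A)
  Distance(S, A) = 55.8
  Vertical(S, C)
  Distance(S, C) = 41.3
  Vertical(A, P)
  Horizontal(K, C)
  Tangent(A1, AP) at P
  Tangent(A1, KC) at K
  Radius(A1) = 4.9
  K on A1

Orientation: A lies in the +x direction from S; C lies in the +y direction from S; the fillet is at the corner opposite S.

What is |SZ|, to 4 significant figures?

62.58

S is at the origin; SA is horizontal with |SA| = 55.8 and A on the +x side, so A = (55.80, 0.000). SC is vertical with |SC| = 41.3 and C on the +y side, so C = (0.000, 41.30). The virtual corner opposite S is at (55.80, 41.30). The tangent condition forces ZP to be normal to AP and A1 meets KC tangentially, so ZK is at right angles to KC, with radius 4.9, so the center Z sits 4.9 in from both sides at Z = (50.90, 36.40). Then |SZ| = |Z − S| = 62.58.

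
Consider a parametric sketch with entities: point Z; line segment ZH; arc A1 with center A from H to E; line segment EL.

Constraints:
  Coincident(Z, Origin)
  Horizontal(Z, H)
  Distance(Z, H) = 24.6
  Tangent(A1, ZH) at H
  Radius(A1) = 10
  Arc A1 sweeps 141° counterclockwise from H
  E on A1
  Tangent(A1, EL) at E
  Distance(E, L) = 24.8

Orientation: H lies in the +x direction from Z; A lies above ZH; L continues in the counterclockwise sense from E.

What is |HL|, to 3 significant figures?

35.8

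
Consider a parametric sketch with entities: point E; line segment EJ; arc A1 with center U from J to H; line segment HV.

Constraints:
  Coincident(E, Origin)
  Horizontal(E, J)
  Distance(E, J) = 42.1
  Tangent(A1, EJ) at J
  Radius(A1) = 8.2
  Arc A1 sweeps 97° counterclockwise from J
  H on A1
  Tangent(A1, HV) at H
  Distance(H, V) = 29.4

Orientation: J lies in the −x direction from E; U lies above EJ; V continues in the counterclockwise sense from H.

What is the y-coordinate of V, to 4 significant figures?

38.38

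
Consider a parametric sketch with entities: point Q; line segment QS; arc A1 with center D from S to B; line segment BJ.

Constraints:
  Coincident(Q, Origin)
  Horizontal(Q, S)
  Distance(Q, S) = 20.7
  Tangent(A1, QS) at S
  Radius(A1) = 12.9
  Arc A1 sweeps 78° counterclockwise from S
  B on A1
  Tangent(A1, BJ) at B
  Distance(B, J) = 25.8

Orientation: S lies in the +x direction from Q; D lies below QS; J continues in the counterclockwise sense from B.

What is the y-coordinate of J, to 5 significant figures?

-35.454

Q is at the origin; QS is horizontal with |QS| = 20.7 and S on the +x side, so S = (20.700, 0.0000). Since A1 is tangent to QS there, DS ⟂ QS, so D = S + (0, -12.9) = (20.700, -12.900). On A1, S sits at bearing 90° from D; a 78° counterclockwise sweep puts B at bearing 168°, so B = D + 12.9·(cos 168°, sin 168°) = (8.0819, -10.218). The tangent condition forces DB to be normal to BJ, so BJ runs along (−sin 168°, cos 168°); with |BJ| = 25.8, J = (2.7178, -35.454). So J.y = -35.454.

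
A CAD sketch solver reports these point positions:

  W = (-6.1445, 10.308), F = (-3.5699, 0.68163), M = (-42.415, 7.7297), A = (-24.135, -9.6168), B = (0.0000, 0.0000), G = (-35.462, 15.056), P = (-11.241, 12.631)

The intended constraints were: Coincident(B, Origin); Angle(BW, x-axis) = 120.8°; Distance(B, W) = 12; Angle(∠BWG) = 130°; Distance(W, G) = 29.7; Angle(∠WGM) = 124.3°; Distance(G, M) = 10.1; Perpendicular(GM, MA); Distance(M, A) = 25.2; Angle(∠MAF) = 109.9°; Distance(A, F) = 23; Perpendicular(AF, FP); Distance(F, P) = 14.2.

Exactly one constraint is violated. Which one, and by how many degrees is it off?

Perpendicular(AF, FP) — off by 6.10°.

B = (0.00, 0.00) ✓; BW at 120.8° ✓; |BW| = 12.00 ✓; ∠BWG = 130.0° ✓; |WG| = 29.70 ✓; ∠WGM = 124.3° ✓; |GM| = 10.10 ✓; ∠(GM, MA) = 90.00° ✓; |MA| = 25.20 ✓; ∠MAF = 109.9° ✓; |AF| = 23.00 ✓; ∠(AF, FP) = 96.10° ✗; |FP| = 14.20 ✓.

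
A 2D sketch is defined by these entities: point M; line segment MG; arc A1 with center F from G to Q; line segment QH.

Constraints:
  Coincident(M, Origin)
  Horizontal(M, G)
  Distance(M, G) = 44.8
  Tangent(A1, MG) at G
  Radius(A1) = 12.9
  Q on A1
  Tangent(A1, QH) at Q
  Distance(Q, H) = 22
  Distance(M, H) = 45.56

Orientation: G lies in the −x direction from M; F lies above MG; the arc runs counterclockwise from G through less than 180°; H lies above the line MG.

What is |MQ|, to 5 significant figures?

34.111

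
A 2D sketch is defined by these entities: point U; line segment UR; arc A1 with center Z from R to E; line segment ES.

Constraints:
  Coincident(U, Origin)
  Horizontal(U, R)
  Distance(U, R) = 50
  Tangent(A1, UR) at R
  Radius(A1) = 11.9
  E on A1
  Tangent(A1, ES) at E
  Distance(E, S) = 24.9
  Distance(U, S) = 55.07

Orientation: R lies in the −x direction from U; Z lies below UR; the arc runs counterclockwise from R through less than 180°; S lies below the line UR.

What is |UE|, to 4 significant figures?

61.71

U is at the origin; U and R share the same y with |UR| = 50.0 and R on the −x side, so R = (-50.00, 0.000). The tangent condition forces ZR to be normal to UR, so Z = R + (0, -11.9) = (-50.00, -11.90). Since ZE ⟂ ES (tangency), |ZS| = √(11.9² + 24.9²) = 27.60 regardless of where E sits on A1. So S lies on both circle(U, 55.07) and circle(Z, 27.60); the below-UR intersection is S = (-40.16, -37.68). E is the foot of the tangent from S: E = (-58.20, -20.52).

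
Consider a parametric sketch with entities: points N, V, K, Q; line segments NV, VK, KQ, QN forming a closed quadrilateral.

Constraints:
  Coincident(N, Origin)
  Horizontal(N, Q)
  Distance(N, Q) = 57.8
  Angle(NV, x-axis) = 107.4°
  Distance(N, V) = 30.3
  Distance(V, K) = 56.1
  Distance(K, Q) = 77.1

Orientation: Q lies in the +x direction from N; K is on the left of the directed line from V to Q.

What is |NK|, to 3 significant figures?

76.4

Checks: |VK| = 56.10 ✓; |KQ| = 77.10 ✓.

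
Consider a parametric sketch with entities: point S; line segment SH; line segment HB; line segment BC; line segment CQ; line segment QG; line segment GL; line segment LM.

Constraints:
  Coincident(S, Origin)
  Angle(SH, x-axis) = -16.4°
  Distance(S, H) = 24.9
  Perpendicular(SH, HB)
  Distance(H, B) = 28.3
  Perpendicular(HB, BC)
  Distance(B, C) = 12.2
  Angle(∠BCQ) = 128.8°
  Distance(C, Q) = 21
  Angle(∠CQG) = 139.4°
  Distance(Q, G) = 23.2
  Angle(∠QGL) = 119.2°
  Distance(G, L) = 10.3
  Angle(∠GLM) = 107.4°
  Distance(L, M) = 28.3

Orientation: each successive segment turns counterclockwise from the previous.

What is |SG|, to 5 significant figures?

11.258

S is at the origin; SH runs at -16.4° with length 24.9, so H = (23.887, -7.0303). SH is perpendicular to HB, so HB runs at 73.600°; with |HB| = 28.3, B = (31.877, 20.118). HB ⟂ BC, so BC runs at 163.60°; with |BC| = 12.2, C = (20.174, 23.563). ∠BCQ = 128.8° gives CQ at -145.20° from the x-axis; with |CQ| = 21.0, Q = (2.9294, 11.578). ∠CQG = 139.4° gives QG at -104.60° from the x-axis; with |QG| = 23.2, G = (-2.9186, -10.873). Then |SG| = |G − S| = 11.258.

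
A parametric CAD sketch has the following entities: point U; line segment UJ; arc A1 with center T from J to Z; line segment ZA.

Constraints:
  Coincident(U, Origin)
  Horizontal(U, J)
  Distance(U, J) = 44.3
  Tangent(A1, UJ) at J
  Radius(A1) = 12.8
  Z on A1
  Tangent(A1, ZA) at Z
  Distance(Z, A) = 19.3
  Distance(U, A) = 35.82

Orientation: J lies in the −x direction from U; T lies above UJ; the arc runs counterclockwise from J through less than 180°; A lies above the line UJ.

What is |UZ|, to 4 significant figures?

33.43

Checks: ∠(TJ, JU) = 90.00° ✓; |TJ| = 12.80 ✓; |TZ| = 12.80 ✓; ∠(TZ, ZA) = 90.00° ✓; |ZA| = 19.30 ✓; |UA| = 35.82 ✓.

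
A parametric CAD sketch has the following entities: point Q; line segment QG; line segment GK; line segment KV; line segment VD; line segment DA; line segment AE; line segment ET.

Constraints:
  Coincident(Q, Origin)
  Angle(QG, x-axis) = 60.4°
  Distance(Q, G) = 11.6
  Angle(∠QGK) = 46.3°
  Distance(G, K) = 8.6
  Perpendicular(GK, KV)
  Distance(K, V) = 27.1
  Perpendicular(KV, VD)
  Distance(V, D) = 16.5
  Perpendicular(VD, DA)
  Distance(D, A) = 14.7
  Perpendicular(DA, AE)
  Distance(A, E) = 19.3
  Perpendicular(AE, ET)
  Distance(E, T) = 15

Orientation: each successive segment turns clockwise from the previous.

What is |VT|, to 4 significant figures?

2.816

DA is perpendicular to AE, so AE runs at -73.30°; with |AE| = 19.3, E = (-2.871, -4.396). AE ⟂ ET, so ET runs at -163.3°; with |ET| = 15.0, T = (-17.24, -8.707). Then |VT| = |T − V| = 2.816.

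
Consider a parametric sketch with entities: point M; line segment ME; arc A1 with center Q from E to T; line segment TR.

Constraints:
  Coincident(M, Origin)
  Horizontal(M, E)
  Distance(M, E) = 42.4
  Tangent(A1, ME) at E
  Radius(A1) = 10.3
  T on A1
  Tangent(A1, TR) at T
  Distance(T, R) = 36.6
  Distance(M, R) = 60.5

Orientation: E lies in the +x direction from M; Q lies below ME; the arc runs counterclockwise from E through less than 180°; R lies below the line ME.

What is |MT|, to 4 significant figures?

34.22

M is at the origin; M and E share the same y with |ME| = 42.4 and E on the +x side, so E = (42.40, 0.000). Tangency of A1 to ME means the radius QE is perpendicular to ME, so Q = E + (0, -10.3) = (42.40, -10.30). Since QT ⟂ TR (tangency), |QR| = √(10.3² + 36.6²) = 38.02 regardless of where T sits on A1. So R lies on both circle(M, 60.5) and circle(Q, 38.02); the below-ME intersection is R = (36.92, -47.93). T is the foot of the tangent from R: T = (32.19, -11.63).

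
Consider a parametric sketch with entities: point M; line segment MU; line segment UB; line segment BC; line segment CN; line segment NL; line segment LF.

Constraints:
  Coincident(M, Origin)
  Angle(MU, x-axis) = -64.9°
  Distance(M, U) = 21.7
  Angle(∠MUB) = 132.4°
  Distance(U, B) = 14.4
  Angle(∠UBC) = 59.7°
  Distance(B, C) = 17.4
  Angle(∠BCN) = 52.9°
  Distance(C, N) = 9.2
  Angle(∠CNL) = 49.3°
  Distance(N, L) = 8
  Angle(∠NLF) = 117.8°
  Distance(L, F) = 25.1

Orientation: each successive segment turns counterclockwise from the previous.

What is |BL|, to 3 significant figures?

10.2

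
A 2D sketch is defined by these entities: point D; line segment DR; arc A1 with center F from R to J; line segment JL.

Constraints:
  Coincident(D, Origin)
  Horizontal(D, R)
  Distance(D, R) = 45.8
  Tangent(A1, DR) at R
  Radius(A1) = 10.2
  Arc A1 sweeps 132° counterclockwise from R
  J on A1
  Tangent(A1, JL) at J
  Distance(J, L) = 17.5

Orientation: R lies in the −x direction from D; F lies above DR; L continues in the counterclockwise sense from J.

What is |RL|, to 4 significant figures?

30.31

D is at the origin; D and R share the same y with |DR| = 45.8 and R on the −x side, so R = (-45.80, 0.000). The tangent condition forces FR to be normal to DR, so F = R + (0, 10.2) = (-45.80, 10.20). On A1, R sits at bearing -90° from F; a 132° counterclockwise sweep puts J at bearing 42°, so J = F + 10.2·(cos 42°, sin 42°) = (-38.22, 17.03). A1 meets JL tangentially, so FJ is at right angles to JL, so JL runs along (−sin 42°, cos 42°); with |JL| = 17.5, L = (-49.93, 30.03). Then |RL| = |L − R| = 30.31.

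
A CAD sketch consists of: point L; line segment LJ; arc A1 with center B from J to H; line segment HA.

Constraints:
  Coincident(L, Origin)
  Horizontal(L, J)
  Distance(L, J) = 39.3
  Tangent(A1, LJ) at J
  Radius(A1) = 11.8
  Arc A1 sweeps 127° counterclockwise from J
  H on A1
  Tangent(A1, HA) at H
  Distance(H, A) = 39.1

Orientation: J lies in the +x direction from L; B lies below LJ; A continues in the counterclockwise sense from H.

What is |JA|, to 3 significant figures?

52.1

On A1, J sits at bearing 90° from B; a 127° counterclockwise sweep puts H at bearing 217°, so H = B + 11.8·(cos 217°, sin 217°) = (29.9, -18.9). The tangent condition forces BH to be normal to HA, so HA runs along (−sin 217°, cos 217°); with |HA| = 39.1, A = (53.4, -50.1). Then |JA| = |A − J| = 52.1.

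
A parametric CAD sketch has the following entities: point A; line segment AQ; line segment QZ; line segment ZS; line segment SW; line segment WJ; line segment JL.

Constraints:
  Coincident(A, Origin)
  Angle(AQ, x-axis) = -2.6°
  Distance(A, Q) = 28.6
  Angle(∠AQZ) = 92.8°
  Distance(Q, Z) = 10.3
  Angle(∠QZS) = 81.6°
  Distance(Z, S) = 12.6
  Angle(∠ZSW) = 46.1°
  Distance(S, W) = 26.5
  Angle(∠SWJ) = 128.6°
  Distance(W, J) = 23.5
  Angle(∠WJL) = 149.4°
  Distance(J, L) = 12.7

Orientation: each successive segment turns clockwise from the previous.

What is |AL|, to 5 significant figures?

69.461

A is at the origin; AQ runs at -2.6° with length 28.6, so Q = (28.571, -1.2974). ∠AQZ = 92.8° gives QZ at -89.800° from the x-axis; with |QZ| = 10.3, Z = (28.607, -11.597). ∠QZS = 81.6° gives ZS at 171.80° from the x-axis; with |ZS| = 12.6, S = (16.135, -9.8002). ∠ZSW = 46.1° gives SW at 37.900° from the x-axis; with |SW| = 26.5, W = (37.046, 6.4784). ∠SWJ = 128.6° gives WJ at -13.500° from the x-axis; with |WJ| = 23.5, J = (59.897, 0.99240). ∠WJL = 149.4° gives JL at -44.100° from the x-axis; with |JL| = 12.7, L = (69.017, -7.8457). Then |AL| = |L − A| = 69.461.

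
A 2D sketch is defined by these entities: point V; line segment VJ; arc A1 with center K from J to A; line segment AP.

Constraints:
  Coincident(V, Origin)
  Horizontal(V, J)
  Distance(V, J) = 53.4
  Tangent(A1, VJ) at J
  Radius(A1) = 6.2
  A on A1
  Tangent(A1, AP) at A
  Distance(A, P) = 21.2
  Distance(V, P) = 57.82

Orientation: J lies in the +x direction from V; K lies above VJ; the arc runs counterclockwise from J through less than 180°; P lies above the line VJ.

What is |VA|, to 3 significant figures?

59.7

V is at the origin; VJ is horizontal with |VJ| = 53.4 and J on the +x side, so J = (53.4, 0.00). Tangency of A1 to VJ means the radius KJ is perpendicular to VJ, so K = J + (0, 6.2) = (53.4, 6.20). Since KA ⟂ AP (tangency), |KP| = √(6.2² + 21.2²) = 22.1 regardless of where A sits on A1. So P lies on both circle(V, 57.82) and circle(K, 22.1); the above-VJ intersection is P = (50.5, 28.1). A is the foot of the tangent from P: A = (59.1, 8.70).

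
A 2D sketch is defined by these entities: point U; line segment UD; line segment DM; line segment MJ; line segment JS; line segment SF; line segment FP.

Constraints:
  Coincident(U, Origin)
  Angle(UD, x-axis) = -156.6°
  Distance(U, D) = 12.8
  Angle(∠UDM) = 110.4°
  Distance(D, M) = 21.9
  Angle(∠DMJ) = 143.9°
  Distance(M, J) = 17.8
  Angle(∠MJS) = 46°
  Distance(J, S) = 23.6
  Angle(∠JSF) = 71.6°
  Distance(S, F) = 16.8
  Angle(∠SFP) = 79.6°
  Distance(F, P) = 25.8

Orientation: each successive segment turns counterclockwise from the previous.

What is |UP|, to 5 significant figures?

44.753

U is at the origin; UD runs at -156.6° with length 12.8, so D = (-11.747, -5.0835). ∠UDM = 110.4° gives DM at -87.000° from the x-axis; with |DM| = 21.9, M = (-10.601, -26.953). ∠DMJ = 143.9° gives MJ at -50.900° from the x-axis; with |MJ| = 17.8, J = (0.62493, -40.767). ∠MJS = 46.0° gives JS at 83.100° from the x-axis; with |JS| = 23.6, S = (3.4602, -17.338). ∠JSF = 71.6° gives SF at -168.50° from the x-axis; with |SF| = 16.8, F = (-13.003, -20.687). ∠SFP = 79.6° gives FP at -68.100° from the x-axis; with |FP| = 25.8, P = (-3.3795, -44.626). Then |UP| = |P − U| = 44.753.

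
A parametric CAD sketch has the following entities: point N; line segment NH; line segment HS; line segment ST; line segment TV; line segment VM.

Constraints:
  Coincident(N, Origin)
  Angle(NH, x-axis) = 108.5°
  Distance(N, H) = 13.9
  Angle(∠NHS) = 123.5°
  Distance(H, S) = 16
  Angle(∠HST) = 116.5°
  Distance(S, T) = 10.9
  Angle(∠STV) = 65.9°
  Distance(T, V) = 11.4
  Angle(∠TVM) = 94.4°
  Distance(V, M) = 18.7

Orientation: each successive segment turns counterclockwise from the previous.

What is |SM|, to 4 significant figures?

12.08

∠STV = 65.9° gives TV at -17.40° from the x-axis; with |TV| = 11.4, V = (-16.21, 5.750). ∠TVM = 94.4° gives VM at 68.20° from the x-axis; with |VM| = 18.7, M = (-9.265, 23.11). Then |SM| = |M − S| = 12.08.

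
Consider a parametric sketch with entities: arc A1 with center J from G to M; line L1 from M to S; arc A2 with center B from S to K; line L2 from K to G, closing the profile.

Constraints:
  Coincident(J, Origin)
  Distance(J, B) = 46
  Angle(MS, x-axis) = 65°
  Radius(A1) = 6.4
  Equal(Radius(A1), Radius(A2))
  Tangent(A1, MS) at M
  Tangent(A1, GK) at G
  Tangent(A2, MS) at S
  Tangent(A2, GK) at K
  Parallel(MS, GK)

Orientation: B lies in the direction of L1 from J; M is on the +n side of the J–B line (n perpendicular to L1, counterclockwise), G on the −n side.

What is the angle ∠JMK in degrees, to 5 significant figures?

74.450°

The slot axis is L1's direction at 65.0°, so u = (cos 65.0°, sin 65.0°) = (0.42262, 0.90631) and n = (−sin 65.0°, cos 65.0°) = (-0.90631, 0.42262). J is at the origin and B lies 46.0 along u from J, so B = 46.0·u = (19.440, 41.690). Tangency of A1 to both parallel lines with radius 6.4 puts M and G at J ± 6.4·n: M = (-5.8004, 2.7048), G = (5.8004, -2.7048). Equal radii place S and K the same way about B: S = B + 6.4·n = (13.640, 44.395), K = B − 6.4·n = (25.241, 38.985). Then cos ∠JMK = MJ·MK / (|MJ||MK|), giving 74.450°.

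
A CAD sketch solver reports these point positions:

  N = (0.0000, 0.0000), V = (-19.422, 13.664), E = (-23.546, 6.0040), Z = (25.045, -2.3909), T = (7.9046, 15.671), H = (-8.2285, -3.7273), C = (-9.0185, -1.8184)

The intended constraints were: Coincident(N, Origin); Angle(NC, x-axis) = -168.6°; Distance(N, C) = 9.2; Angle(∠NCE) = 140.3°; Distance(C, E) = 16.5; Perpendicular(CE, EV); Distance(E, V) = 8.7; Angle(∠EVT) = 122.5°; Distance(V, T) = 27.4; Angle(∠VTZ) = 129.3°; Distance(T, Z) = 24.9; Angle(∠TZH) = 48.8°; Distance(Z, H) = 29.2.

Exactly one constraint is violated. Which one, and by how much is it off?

Distance(Z, H) = 29.2 — off by 4.10.

N = (0.00, 0.00) ✓; NC at -168.6° ✓; |NC| = 9.200 ✓; ∠NCE = 140.3° ✓; |CE| = 16.50 ✓; ∠(CE, EV) = 90.00° ✓; |EV| = 8.700 ✓; ∠EVT = 122.5° ✓; |VT| = 27.40 ✓; ∠VTZ = 129.3° ✓; |TZ| = 24.90 ✓; ∠TZH = 48.80° ✓; |ZH| = 33.30 ✗.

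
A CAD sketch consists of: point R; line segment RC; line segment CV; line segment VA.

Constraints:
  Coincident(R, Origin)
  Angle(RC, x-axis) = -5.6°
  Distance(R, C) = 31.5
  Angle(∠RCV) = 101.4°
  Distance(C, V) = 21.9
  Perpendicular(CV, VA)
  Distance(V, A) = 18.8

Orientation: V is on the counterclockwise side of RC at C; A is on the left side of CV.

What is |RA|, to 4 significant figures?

30.61

R is at the origin; RC runs at -5.6° with length 31.5, so C = 31.5·(cos -5.6°, sin -5.6°) = (31.35, -3.074). ∠RCV = 101.4°, so CV runs at -5.6° + (180° − 101.4°) = 73.00° from the x-axis; with |CV| = 21.9, V = C + 21.9·(cos 73.00°, sin 73.00°) = (37.75, 17.87). CV is perpendicular to VA; with |VA| = 18.8 on the left of CV, A = V + 18.8·(-0.9563, 0.2924) = (19.77, 23.37). Then |RA| = |A − R| = 30.61.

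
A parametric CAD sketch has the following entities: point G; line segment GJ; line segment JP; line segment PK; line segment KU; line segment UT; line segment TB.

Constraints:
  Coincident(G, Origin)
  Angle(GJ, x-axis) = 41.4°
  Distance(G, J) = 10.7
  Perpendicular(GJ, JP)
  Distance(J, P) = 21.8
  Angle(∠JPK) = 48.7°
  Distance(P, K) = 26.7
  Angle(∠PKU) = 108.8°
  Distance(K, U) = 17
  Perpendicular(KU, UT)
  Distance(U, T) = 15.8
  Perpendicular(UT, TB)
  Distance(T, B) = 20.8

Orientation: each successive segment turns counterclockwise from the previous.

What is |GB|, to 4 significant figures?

14.25

G is at the origin; GJ runs at 41.4° with length 10.7, so J = (8.026, 7.076). GJ ⟂ JP, so JP runs at 131.4°; with |JP| = 21.8, P = (-6.390, 23.43). ∠JPK = 48.7° gives PK at -97.30° from the x-axis; with |PK| = 26.7, K = (-9.783, -3.055). ∠PKU = 108.8° gives KU at -26.10° from the x-axis; with |KU| = 17.0, U = (5.483, -10.53). The perpendicularity gives UT at right angles to KU, so UT runs at 63.90°; with |UT| = 15.8, T = (12.43, 3.655). The perpendicularity gives TB at right angles to UT, so TB runs at 153.9°; with |TB| = 20.8, B = (-6.245, 12.81). Then |GB| = |B − G| = 14.25.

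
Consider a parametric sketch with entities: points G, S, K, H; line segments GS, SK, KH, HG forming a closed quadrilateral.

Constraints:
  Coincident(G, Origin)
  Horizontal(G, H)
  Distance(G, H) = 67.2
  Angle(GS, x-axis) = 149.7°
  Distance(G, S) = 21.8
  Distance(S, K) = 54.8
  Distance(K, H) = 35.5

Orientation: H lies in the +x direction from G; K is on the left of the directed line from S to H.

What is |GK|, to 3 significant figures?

39.3

G is at the origin; G and H share the same y with |GH| = 67.2 and H in +x, so H = (67.2, 0). GS runs at 149.7° with |GS| = 21.8, so S = (-18.8, 11.0). K is determined by |SK| = 54.8 and |KH| = 35.5 together: it lies at the intersection of circle(S, 54.8) and circle(H, 35.5). With |SH| = 86.7, the foot of the radical line on SH is 53.4 from S and the perpendicular offset is √(54.8² − 53.4²) = 12.3. Taking the left-of-SH solution: K = (35.7, 16.4).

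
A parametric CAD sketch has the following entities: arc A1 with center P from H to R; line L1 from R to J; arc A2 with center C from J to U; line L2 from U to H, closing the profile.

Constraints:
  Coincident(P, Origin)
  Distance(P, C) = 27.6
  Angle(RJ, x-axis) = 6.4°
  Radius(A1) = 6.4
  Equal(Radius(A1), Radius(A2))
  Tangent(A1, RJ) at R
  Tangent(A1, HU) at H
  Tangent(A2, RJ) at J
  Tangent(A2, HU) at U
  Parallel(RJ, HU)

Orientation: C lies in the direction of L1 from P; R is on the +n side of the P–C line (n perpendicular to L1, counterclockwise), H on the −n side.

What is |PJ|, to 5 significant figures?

28.332

Tangency of A1 to both parallel lines with radius 6.4 puts R and H at P ± 6.4·n: R = (-0.71340, 6.3601), H = (0.71340, -6.3601). Equal radii place J and U the same way about C: J = C + 6.4·n = (26.715, 9.4367), U = C − 6.4·n = (28.141, -3.2836). Then |PJ| = |J − P| = 28.332.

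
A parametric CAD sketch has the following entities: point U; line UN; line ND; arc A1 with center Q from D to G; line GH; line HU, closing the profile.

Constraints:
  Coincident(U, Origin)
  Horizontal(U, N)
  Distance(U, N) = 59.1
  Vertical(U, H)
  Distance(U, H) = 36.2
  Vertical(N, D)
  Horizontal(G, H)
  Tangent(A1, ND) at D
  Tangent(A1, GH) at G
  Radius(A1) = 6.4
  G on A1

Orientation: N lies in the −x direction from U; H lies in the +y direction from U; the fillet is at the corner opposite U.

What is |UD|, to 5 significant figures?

66.188

U is at the origin; UN is horizontal with |UN| = 59.1 and N on the −x side, so N = (-59.100, 0.0000). UH is vertical with |UH| = 36.2 and H on the +y side, so H = (0.0000, 36.200). The virtual corner opposite U is at (-59.100, 36.200). Since A1 is tangent to ND there, QD ⟂ ND and since A1 is tangent to GH there, QG ⟂ GH, with radius 6.4, so the center Q sits 6.4 in from both sides at Q = (-52.700, 29.800). That places the tangent points at D = (-59.100, 29.800) on ND and G = (-52.700, 36.200) on GH. Then |UD| = |D − U| = 66.188.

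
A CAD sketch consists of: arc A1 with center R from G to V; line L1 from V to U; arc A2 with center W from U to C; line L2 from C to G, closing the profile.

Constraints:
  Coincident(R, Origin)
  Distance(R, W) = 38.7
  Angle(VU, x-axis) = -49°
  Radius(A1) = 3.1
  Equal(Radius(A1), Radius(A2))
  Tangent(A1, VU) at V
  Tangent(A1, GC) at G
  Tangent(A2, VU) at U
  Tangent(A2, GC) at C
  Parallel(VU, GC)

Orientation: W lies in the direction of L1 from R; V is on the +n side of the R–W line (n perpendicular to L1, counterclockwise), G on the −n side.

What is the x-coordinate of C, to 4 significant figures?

23.05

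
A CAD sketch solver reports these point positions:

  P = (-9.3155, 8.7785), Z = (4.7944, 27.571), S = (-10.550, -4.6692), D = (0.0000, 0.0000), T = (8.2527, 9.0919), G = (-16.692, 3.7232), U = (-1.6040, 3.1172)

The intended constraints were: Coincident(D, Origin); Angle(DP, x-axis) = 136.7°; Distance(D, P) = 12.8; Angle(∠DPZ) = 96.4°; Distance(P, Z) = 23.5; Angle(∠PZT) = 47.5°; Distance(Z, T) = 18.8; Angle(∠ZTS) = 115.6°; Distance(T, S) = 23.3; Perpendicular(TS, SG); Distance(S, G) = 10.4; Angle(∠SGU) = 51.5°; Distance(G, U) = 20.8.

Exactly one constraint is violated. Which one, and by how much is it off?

Distance(G, U) = 20.8 — off by 5.70.

D = (0.00, 0.00) ✓; DP at 136.7° ✓; |DP| = 12.80 ✓; ∠DPZ = 96.40° ✓; |PZ| = 23.50 ✓; ∠PZT = 47.50° ✓; |ZT| = 18.80 ✓; ∠ZTS = 115.6° ✓; |TS| = 23.30 ✓; ∠(TS, SG) = 90.00° ✓; |SG| = 10.40 ✓; ∠SGU = 51.50° ✓; |GU| = 15.10 ✗.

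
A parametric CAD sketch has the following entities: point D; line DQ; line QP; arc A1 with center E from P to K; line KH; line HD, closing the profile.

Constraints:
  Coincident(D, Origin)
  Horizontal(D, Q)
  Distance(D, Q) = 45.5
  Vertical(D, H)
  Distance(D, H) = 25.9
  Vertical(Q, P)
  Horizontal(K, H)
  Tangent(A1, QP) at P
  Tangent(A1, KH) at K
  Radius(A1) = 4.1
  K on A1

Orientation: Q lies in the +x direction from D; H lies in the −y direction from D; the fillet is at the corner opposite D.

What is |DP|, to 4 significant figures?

50.45

D is at the origin; D and Q share the same y with |DQ| = 45.5 and Q on the +x side, so Q = (45.50, 0.000). D and H share the same x with |DH| = 25.9 and H on the −y side, so H = (0.000, -25.90). The virtual corner opposite D is at (45.50, -25.90). Since A1 is tangent to QP there, EP ⟂ QP and since A1 is tangent to KH there, EK ⟂ KH, with radius 4.1, so the center E sits 4.1 in from both sides at E = (41.40, -21.80). That places the tangent points at P = (45.50, -21.80) on QP and K = (41.40, -25.90) on KH. Then |DP| = |P − D| = 50.45.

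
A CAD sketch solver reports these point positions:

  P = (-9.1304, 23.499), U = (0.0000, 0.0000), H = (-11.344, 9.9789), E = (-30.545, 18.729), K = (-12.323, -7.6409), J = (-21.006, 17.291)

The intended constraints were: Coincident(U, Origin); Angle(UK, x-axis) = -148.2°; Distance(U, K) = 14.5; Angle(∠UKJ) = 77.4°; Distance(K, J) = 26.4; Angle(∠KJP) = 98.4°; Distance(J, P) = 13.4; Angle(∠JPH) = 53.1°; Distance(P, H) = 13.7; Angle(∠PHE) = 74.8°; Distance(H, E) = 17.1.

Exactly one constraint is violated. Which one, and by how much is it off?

Distance(H, E) = 17.1 — off by 4.00.

U = (0.00, 0.00) ✓; UK at -148.2° ✓; |UK| = 14.50 ✓; ∠UKJ = 77.40° ✓; |KJ| = 26.40 ✓; ∠KJP = 98.40° ✓; |JP| = 13.40 ✓; ∠JPH = 53.10° ✓; |PH| = 13.70 ✓; ∠PHE = 74.80° ✓; |HE| = 21.10 ✗.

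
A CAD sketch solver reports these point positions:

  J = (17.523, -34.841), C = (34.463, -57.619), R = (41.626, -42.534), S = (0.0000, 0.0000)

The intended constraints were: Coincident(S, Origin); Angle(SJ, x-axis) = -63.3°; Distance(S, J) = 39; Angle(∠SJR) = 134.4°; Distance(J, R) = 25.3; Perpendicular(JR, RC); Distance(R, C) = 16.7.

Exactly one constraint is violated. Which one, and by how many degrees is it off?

Perpendicular(JR, RC) — off by 7.70°.

S = (0.00, 0.00) ✓; SJ at -63.30° ✓; |SJ| = 39.00 ✓; ∠SJR = 134.4° ✓; |JR| = 25.30 ✓; ∠(JR, RC) = 97.70° ✗; |RC| = 16.70 ✓.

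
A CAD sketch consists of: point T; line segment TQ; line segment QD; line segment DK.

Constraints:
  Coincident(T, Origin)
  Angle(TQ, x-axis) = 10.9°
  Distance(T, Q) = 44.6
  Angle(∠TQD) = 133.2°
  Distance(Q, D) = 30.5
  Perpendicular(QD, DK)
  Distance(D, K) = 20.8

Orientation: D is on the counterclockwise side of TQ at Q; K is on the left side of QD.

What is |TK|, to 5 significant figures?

62.144

T is at the origin; TQ runs at 10.9° with length 44.6, so Q = 44.6·(cos 10.9°, sin 10.9°) = (43.795, 8.4337). ∠TQD = 133.2°, so QD runs at 10.9° + (180° − 133.2°) = 57.700° from the x-axis; with |QD| = 30.5, D = Q + 30.5·(cos 57.700°, sin 57.700°) = (60.093, 34.214). The perpendicularity gives DK at right angles to QD; with |DK| = 20.8 on the left of QD, K = D + 20.8·(-0.84526, 0.53435) = (42.512, 45.329). Then |TK| = |K − T| = 62.144.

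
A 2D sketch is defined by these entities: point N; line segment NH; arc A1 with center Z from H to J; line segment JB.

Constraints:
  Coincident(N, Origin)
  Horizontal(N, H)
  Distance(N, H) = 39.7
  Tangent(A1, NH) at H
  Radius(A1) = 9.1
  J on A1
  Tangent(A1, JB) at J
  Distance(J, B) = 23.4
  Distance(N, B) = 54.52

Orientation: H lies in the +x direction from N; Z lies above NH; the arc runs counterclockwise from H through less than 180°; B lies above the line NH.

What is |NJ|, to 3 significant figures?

49.8

N is at the origin; NH is horizontal with |NH| = 39.7 and H on the +x side, so H = (39.7, 0.00). The tangent condition forces ZH to be normal to NH, so Z = H + (0, 9.1) = (39.7, 9.10). Since ZJ ⟂ JB (tangency), |ZB| = √(9.1² + 23.4²) = 25.1 regardless of where J sits on A1. So B lies on both circle(N, 54.52) and circle(Z, 25.1); the above-NH intersection is B = (42.6, 34.0). J is the foot of the tangent from B: J = (48.5, 11.4).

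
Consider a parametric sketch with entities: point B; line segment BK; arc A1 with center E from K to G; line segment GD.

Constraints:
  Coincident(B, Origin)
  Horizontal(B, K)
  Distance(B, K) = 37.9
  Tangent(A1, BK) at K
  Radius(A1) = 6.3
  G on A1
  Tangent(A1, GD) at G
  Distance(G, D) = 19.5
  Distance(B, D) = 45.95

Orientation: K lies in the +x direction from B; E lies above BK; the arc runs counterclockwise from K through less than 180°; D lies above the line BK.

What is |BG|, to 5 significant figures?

44.637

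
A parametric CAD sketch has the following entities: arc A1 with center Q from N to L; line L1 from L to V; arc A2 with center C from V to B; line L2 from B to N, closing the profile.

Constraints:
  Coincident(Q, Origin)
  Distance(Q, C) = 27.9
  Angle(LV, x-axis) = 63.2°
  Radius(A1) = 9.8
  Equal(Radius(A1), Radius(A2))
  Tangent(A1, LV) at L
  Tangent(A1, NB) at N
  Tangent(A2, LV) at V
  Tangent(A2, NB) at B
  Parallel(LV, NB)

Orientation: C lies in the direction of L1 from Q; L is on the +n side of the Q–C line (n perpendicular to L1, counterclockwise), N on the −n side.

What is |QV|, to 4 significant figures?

29.57

The slot axis is L1's direction at 63.2°, so u = (cos 63.2°, sin 63.2°) = (0.4509, 0.8926) and n = (−sin 63.2°, cos 63.2°) = (-0.8926, 0.4509). Q is at the origin and C lies 27.9 along u from Q, so C = 27.9·u = (12.58, 24.90). Tangency of A1 to both parallel lines with radius 9.8 puts L and N at Q ± 9.8·n: L = (-8.747, 4.419), N = (8.747, -4.419). Equal radii place V and B the same way about C: V = C + 9.8·n = (3.832, 29.32), B = C − 9.8·n = (21.33, 20.48). Then |QV| = |V − Q| = 29.57.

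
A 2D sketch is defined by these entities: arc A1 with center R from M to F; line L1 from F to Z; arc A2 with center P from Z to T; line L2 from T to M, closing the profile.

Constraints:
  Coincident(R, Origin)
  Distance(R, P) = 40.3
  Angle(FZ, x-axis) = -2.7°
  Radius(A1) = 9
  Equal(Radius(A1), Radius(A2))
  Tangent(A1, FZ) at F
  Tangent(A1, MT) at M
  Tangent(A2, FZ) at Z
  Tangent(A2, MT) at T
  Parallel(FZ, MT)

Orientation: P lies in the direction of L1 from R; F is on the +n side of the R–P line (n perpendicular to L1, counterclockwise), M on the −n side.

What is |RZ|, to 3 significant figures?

41.3

The slot axis is L1's direction at -2.7°, so u = (cos -2.7°, sin -2.7°) = (0.999, -0.0471) and n = (−sin -2.7°, cos -2.7°) = (0.0471, 0.999). R is at the origin and P lies 40.3 along u from R, so P = 40.3·u = (40.3, -1.90). Tangency of A1 to both parallel lines with radius 9.0 puts F and M at R ± 9.0·n: F = (0.424, 8.99), M = (-0.424, -8.99). Equal radii place Z and T the same way about P: Z = P + 9.0·n = (40.7, 7.09), T = P − 9.0·n = (39.8, -10.9). Then |RZ| = |Z − R| = 41.3.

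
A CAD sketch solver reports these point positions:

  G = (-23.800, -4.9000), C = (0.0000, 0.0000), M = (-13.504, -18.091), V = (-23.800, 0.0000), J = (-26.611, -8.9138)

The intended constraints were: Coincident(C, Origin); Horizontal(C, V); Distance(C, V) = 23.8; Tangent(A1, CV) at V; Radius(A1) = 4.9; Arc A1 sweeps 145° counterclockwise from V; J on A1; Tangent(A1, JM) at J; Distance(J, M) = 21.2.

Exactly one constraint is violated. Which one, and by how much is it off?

Distance(J, M) = 21.2 — off by 5.20.

C = (0.00, 0.00) ✓; C.y = 0.00, V.y = 0.00 ✓; |CV| = 23.80 ✓; ∠(GV, VC) = 90.00° ✓; |GV| = 4.900 ✓; bearing(G→J) − bearing(G→V) = 145.0° ✓; |GJ| = 4.900 ✓; ∠(GJ, JM) = 89.99° ✓; |JM| = 16.00 ✗.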